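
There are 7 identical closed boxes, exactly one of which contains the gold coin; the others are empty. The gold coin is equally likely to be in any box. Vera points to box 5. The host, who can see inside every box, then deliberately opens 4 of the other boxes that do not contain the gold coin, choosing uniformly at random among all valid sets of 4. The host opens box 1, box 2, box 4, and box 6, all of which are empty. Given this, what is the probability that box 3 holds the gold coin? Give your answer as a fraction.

Apply Bayes' rule, conditioning on where the gold coin actually is.
If it is in any of boxes 1, 2, 4, and 6 (prior 1/7 each): that box was opened and seen not to hold the prize — ruled out; weight (1/7)·0 = 0 each.
If it is in either of boxes 3 and 7 (prior 1/7 each): the host has 5 equally likely choices, so probability 1/5; weight (1/7)·(1/5) = 1/35 each.
If it is in box 5 (prior 1/7): the host has 15 equally likely choices, so probability 1/15; weight (1/7)·(1/15) = 1/105.
The weights sum to 1/15.
So P(the gold coin in box 3 | the host opened box 1, box 2, box 4, and box 6) = (1/35) / (1/15) = 3/7.

3/7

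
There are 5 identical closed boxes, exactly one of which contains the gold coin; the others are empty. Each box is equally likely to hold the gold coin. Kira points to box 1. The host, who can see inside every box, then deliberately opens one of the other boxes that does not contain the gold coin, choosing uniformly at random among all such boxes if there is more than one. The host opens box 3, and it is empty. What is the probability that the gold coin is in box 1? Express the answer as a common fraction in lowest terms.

Condition on the true location of the gold coin.
If it is in box 1 (prior 1/5): the host has 4 equally likely choices, so probability 1/4; weight (1/5)·(1/4) = 1/20.
If it is in any of boxes 2, 4, and 5 (prior 1/5 each): the host has 3 equally likely choices, so probability 1/3; weight (1/5)·(1/3) = 1/15 each.
If it is in box 3 (prior 1/5): the host opened box 3, so this case is ruled out; weight (1/5)·0 = 0.
The weights sum to 1/4.
So P(the gold coin in box 1 | the host opened box 3) = (1/20) / (1/4) = 1/5.

1/5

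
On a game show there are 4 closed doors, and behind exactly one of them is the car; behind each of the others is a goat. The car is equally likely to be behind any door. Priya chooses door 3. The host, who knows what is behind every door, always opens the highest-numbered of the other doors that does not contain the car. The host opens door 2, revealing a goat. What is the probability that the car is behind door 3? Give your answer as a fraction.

Consider each possible location of the car in turn.
If it is behind either of doors 1 and 3 (prior 1/4 each): the host would have opened door 4 instead, probability 0; weight (1/4)·0 = 0 each.
If it is behind door 2 (prior 1/4): the host opened door 2, so this case is ruled out; weight (1/4)·0 = 0.
If it is behind door 4 (prior 1/4): door 2 is the highest-numbered option available, probability 1; weight (1/4)·1 = 1/4.
The weights sum to 1/4.
So P(the car behind door 3 | the host opened door 2) = 0 / (1/4) = 0.

0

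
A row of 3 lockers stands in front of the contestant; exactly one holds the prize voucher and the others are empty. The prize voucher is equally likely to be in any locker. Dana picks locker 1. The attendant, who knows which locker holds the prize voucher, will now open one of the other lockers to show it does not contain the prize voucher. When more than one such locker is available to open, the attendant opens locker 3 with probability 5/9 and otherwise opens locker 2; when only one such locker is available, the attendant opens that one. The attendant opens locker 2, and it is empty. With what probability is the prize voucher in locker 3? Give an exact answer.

9/13

Condition on the true location of the prize voucher.
If it is in locker 1 (prior 1/3): locker 3 is available but not opened, probability 4/9; weight (1/3)·(4/9) = 4/27.
If it is in locker 2 (prior 1/3): the attendant opened locker 2, so this case is ruled out; weight (1/3)·0 = 0.
If it is in locker 3 (prior 1/3): only locker 2 is available, probability 1; weight (1/3)·1 = 1/3.
The weights sum to 13/27.
So P(the prize voucher in locker 3 | the attendant opened locker 2) = (1/3) / (13/27) = 9/13.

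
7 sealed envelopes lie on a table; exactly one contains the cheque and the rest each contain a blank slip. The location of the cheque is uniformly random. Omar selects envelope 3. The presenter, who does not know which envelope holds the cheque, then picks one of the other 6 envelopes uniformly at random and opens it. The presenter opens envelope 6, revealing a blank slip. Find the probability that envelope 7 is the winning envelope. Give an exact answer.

Condition on the true location of the cheque.
If it is in any of envelopes 1, 2, 3, 4, 5, and 7 (prior 1/7 each): the presenter picks envelope 6 with probability 1/6 regardless, and it is not the prize; weight (1/7)·(1/6) = 1/42 each.
If it is in envelope 6 (prior 1/7): the presenter opened envelope 6, so this case is ruled out; weight (1/7)·0 = 0.
The weights sum to 1/7.
So P(the cheque in envelope 7 | the presenter opened envelope 6) = (1/42) / (1/7) = 1/6.

1/6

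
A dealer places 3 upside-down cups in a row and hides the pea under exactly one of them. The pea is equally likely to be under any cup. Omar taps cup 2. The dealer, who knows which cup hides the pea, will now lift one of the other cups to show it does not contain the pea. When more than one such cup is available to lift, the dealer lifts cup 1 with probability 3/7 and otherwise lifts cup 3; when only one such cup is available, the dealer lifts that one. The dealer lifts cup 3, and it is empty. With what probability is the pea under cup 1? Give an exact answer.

Apply Bayes' rule, conditioning on where the pea actually is.
If it is under cup 1 (prior 1/3): only cup 3 is available, probability 1; weight (1/3)·1 = 1/3.
If it is under cup 2 (prior 1/3): cup 1 is available but not opened, probability 4/7; weight (1/3)·(4/7) = 4/21.
If it is under cup 3 (prior 1/3): the dealer opened cup 3, so this case is ruled out; weight (1/3)·0 = 0.
The weights sum to 11/21.
So P(the pea under cup 1 | the dealer opened cup 3) = (1/3) / (11/21) = 7/11.

7/11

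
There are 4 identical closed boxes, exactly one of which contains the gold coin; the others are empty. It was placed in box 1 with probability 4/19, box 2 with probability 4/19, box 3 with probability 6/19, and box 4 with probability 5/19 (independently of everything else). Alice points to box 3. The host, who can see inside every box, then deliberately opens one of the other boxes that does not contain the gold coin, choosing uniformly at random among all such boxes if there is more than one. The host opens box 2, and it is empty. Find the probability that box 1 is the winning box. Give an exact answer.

4/13

Consider each possible location of the gold coin in turn.
If it is in box 1 (prior 4/19): the host has 2 equally likely choices, so probability 1/2; weight (4/19)·(1/2) = 2/19.
If it is in box 2 (prior 4/19): the host opened box 2, so this case is ruled out; weight (4/19)·0 = 0.
If it is in box 3 (prior 6/19): the host has 3 equally likely choices, so probability 1/3; weight (6/19)·(1/3) = 2/19.
If it is in box 4 (prior 5/19): the host has 2 equally likely choices, so probability 1/2; weight (5/19)·(1/2) = 5/38.
The weights sum to 13/38.
So P(the gold coin in box 1 | the host opened box 2) = (2/19) / (13/38) = 4/13.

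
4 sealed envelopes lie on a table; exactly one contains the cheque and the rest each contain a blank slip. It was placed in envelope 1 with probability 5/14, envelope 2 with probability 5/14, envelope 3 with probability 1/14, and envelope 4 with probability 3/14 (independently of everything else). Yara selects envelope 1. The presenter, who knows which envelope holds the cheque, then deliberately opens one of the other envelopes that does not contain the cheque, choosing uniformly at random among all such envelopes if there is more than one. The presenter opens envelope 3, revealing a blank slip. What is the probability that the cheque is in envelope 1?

5/17

Apply Bayes' rule, conditioning on where the cheque actually is.
If it is in envelope 1 (prior 5/14): the presenter has 3 equally likely choices, so probability 1/3; weight (5/14)·(1/3) = 5/42.
If it is in envelope 2 (prior 5/14): the presenter has 2 equally likely choices, so probability 1/2; weight (5/14)·(1/2) = 5/28.
If it is in envelope 3 (prior 1/14): the presenter opened envelope 3, so this case is ruled out; weight (1/14)·0 = 0.
If it is in envelope 4 (prior 3/14): the presenter has 2 equally likely choices, so probability 1/2; weight (3/14)·(1/2) = 3/28.
The weights sum to 17/42.
So P(the cheque in envelope 1 | the presenter opened envelope 3) = (5/42) / (17/42) = 5/17.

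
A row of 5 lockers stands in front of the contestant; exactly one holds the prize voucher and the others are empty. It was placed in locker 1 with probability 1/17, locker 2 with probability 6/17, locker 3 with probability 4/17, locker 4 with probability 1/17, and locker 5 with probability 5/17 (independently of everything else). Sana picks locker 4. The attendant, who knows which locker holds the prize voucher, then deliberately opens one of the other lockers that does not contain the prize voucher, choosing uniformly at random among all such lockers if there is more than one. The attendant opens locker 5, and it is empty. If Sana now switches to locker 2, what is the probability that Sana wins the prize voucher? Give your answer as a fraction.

24/47

Apply Bayes' rule, conditioning on where the prize voucher actually is.
If it is in locker 1 (prior 1/17): the attendant has 3 equally likely choices, so probability 1/3; weight (1/17)·(1/3) = 1/51.
If it is in locker 2 (prior 6/17): the attendant has 3 equally likely choices, so probability 1/3; weight (6/17)·(1/3) = 2/17.
If it is in locker 3 (prior 4/17): the attendant has 3 equally likely choices, so probability 1/3; weight (4/17)·(1/3) = 4/51.
If it is in locker 4 (prior 1/17): the attendant has 4 equally likely choices, so probability 1/4; weight (1/17)·(1/4) = 1/68.
If it is in locker 5 (prior 5/17): the attendant opened locker 5, so this case is ruled out; weight (5/17)·0 = 0.
The weights sum to 47/204.
So P(the prize voucher in locker 2 | the attendant opened locker 5) = (2/17) / (47/204) = 24/47.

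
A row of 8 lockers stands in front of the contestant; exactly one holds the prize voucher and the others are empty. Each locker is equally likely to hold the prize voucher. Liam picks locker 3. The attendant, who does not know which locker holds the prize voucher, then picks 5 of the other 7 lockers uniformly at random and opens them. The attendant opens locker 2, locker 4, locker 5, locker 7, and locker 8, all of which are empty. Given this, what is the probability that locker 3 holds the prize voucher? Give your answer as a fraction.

Consider each possible location of the prize voucher in turn.
If it is in any of lockers 1, 3, and 6 (prior 1/8 each): the attendant picks exactly this set with probability 1/21 regardless, and none is the prize; weight (1/8)·(1/21) = 1/168 each.
If it is in any of lockers 2, 4, 5, 7, and 8 (prior 1/8 each): that locker was opened and seen not to hold the prize — ruled out; weight (1/8)·0 = 0 each.
The weights sum to 1/56.
So P(the prize voucher in locker 3 | the attendant opened locker 2, locker 4, locker 5, locker 7, and locker 8) = (1/168) / (1/56) = 1/3.

1/3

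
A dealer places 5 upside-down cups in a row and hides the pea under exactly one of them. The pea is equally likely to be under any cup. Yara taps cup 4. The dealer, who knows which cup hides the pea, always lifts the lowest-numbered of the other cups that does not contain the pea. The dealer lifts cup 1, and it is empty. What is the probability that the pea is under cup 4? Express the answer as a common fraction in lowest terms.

Condition on the true location of the pea.
If it is under cup 1 (prior 1/5): the dealer opened cup 1, so this case is ruled out; weight (1/5)·0 = 0.
If it is under any of cups 2, 3, 4, and 5 (prior 1/5 each): cup 1 is the lowest-numbered option available, probability 1; weight (1/5)·1 = 1/5 each.
The weights sum to 4/5.
So P(the pea under cup 4 | the dealer opened cup 1) = (1/5) / (4/5) = 1/4.

1/4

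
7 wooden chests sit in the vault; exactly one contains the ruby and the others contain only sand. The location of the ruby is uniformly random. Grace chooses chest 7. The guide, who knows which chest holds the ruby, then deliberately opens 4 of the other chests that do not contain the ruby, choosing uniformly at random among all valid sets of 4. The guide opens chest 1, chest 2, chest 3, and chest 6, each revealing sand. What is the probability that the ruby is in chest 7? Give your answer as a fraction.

1/7

Condition on the true location of the ruby.
If it is in any of chests 1, 2, 3, and 6 (prior 1/7 each): that chest was opened and seen not to hold the prize — ruled out; weight (1/7)·0 = 0 each.
If it is in either of chests 4 and 5 (prior 1/7 each): the guide has 5 equally likely choices, so probability 1/5; weight (1/7)·(1/5) = 1/35 each.
If it is in chest 7 (prior 1/7): the guide has 15 equally likely choices, so probability 1/15; weight (1/7)·(1/15) = 1/105.
The weights sum to 1/15.
So P(the ruby in chest 7 | the guide opened chest 1, chest 2, chest 3, and chest 6) = (1/105) / (1/15) = 1/7.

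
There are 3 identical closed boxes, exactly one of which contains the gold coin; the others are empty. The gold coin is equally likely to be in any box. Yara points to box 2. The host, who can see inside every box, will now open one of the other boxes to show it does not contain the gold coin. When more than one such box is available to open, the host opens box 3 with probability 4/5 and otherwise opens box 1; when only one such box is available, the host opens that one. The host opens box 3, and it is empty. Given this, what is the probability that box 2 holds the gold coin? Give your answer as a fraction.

4/9

Condition on the true location of the gold coin.
If it is in box 1 (prior 1/3): only box 3 is available, probability 1; weight (1/3)·1 = 1/3.
If it is in box 2 (prior 1/3): box 3 is available, opened with probability 4/5; weight (1/3)·(4/5) = 4/15.
If it is in box 3 (prior 1/3): the host opened box 3, so this case is ruled out; weight (1/3)·0 = 0.
The weights sum to 3/5.
So P(the gold coin in box 2 | the host opened box 3) = (4/15) / (3/5) = 4/9.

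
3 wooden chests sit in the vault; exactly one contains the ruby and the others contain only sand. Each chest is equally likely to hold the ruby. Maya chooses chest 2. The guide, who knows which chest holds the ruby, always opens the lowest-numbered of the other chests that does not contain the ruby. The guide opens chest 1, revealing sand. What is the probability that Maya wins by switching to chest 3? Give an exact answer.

Condition on the true location of the ruby.
If it is in chest 1 (prior 1/3): the guide opened chest 1, so this case is ruled out; weight (1/3)·0 = 0.
If it is in either of chests 2 and 3 (prior 1/3 each): chest 1 is the lowest-numbered option available, probability 1; weight (1/3)·1 = 1/3 each.
The weights sum to 2/3.
So P(the ruby in chest 3 | the guide opened chest 1) = (1/3) / (2/3) = 1/2.

1/2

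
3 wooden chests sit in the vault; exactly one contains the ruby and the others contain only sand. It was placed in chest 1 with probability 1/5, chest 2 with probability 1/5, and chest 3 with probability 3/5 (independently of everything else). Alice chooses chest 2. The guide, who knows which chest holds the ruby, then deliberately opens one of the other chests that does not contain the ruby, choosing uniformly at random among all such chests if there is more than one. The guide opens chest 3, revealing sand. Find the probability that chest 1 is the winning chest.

2/3

Condition on the true location of the ruby.
If it is in chest 1 (prior 1/5): the guide has no choice, probability 1; weight (1/5)·1 = 1/5.
If it is in chest 2 (prior 1/5): the guide has 2 equally likely choices, so probability 1/2; weight (1/5)·(1/2) = 1/10.
If it is in chest 3 (prior 3/5): the guide opened chest 3, so this case is ruled out; weight (3/5)·0 = 0.
The weights sum to 3/10.
So P(the ruby in chest 1 | the guide opened chest 3) = (1/5) / (3/10) = 2/3.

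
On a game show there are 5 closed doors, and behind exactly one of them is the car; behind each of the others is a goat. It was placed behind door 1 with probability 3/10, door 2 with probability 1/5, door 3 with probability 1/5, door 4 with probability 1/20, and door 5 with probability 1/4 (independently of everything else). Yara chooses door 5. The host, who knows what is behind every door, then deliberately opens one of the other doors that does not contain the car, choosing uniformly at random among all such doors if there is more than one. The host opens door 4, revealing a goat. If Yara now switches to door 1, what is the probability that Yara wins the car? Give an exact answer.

Apply Bayes' rule, conditioning on where the car actually is.
If it is behind door 1 (prior 3/10): the host has 3 equally likely choices, so probability 1/3; weight (3/10)·(1/3) = 1/10.
If it is behind either of doors 2 and 3 (prior 1/5 each): the host has 3 equally likely choices, so probability 1/3; weight (1/5)·(1/3) = 1/15 each.
If it is behind door 4 (prior 1/20): the host opened door 4, so this case is ruled out; weight (1/20)·0 = 0.
If it is behind door 5 (prior 1/4): the host has 4 equally likely choices, so probability 1/4; weight (1/4)·(1/4) = 1/16.
The weights sum to 71/240.
So P(the car behind door 1 | the host opened door 4) = (1/10) / (71/240) = 24/71.

24/71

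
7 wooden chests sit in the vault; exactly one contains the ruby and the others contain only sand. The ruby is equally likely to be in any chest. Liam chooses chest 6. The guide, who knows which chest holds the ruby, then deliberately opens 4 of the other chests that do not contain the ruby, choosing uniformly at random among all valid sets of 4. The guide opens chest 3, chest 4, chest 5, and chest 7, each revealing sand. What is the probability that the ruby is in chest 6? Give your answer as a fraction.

Apply Bayes' rule, conditioning on where the ruby actually is.
If it is in either of chests 1 and 2 (prior 1/7 each): the guide has 5 equally likely choices, so probability 1/5; weight (1/7)·(1/5) = 1/35 each.
If it is in any of chests 3, 4, 5, and 7 (prior 1/7 each): that chest was opened and seen not to hold the prize — ruled out; weight (1/7)·0 = 0 each.
If it is in chest 6 (prior 1/7): the guide has 15 equally likely choices, so probability 1/15; weight (1/7)·(1/15) = 1/105.
The weights sum to 1/15.
So P(the ruby in chest 6 | the guide opened chest 3, chest 4, chest 5, and chest 7) = (1/105) / (1/15) = 1/7.

1/7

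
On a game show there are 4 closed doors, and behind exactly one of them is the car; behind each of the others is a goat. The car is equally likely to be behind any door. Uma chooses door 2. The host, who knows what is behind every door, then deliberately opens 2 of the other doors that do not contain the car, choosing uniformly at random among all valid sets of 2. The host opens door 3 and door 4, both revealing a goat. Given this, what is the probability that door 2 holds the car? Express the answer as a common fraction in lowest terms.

Consider each possible location of the car in turn.
If it is behind door 1 (prior 1/4): the host has no choice, probability 1; weight (1/4)·1 = 1/4.
If it is behind door 2 (prior 1/4): the host has 3 equally likely choices, so probability 1/3; weight (1/4)·(1/3) = 1/12.
If it is behind either of doors 3 and 4 (prior 1/4 each): that door was opened and seen not to hold the prize — ruled out; weight (1/4)·0 = 0 each.
The weights sum to 1/3.
So P(the car behind door 2 | the host opened door 3 and door 4) = (1/12) / (1/3) = 1/4.

1/4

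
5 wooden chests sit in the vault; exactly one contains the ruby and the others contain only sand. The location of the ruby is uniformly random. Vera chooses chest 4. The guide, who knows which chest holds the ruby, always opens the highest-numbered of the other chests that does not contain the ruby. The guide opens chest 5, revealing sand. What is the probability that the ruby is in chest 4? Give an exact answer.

Apply Bayes' rule, conditioning on where the ruby actually is.
If it is in any of chests 1, 2, 3, and 4 (prior 1/5 each): chest 5 is the highest-numbered option available, probability 1; weight (1/5)·1 = 1/5 each.
If it is in chest 5 (prior 1/5): the guide opened chest 5, so this case is ruled out; weight (1/5)·0 = 0.
The weights sum to 4/5.
So P(the ruby in chest 4 | the guide opened chest 5) = (1/5) / (4/5) = 1/4.

1/4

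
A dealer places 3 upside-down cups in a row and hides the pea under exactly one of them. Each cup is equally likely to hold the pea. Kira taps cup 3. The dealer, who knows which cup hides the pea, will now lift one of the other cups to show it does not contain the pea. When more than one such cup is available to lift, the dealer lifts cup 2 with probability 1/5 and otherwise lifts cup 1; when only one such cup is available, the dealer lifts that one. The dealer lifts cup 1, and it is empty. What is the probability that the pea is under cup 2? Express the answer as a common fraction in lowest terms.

5/9

Consider each possible location of the pea in turn.
If it is under cup 1 (prior 1/3): the dealer opened cup 1, so this case is ruled out; weight (1/3)·0 = 0.
If it is under cup 2 (prior 1/3): only cup 1 is available, probability 1; weight (1/3)·1 = 1/3.
If it is under cup 3 (prior 1/3): cup 2 is available but not opened, probability 4/5; weight (1/3)·(4/5) = 4/15.
The weights sum to 3/5.
So P(the pea under cup 2 | the dealer opened cup 1) = (1/3) / (3/5) = 5/9.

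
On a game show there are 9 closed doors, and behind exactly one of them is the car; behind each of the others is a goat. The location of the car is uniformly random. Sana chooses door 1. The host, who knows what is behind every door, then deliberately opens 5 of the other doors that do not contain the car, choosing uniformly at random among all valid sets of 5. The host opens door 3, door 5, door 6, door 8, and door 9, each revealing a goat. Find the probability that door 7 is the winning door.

Consider each possible location of the car in turn.
If it is behind door 1 (prior 1/9): the host has 56 equally likely choices, so probability 1/56; weight (1/9)·(1/56) = 1/504.
If it is behind any of doors 2, 4, and 7 (prior 1/9 each): the host has 21 equally likely choices, so probability 1/21; weight (1/9)·(1/21) = 1/189 each.
If it is behind any of doors 3, 5, 6, 8, and 9 (prior 1/9 each): that door was opened and seen not to hold the prize — ruled out; weight (1/9)·0 = 0 each.
The weights sum to 1/56.
So P(the car behind door 7 | the host opened door 3, door 5, door 6, door 8, and door 9) = (1/189) / (1/56) = 8/27.

8/27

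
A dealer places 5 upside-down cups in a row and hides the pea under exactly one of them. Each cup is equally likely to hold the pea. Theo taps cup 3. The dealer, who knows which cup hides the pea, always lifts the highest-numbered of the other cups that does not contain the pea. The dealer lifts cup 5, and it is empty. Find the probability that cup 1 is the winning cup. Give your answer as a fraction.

Apply Bayes' rule, conditioning on where the pea actually is.
If it is under any of cups 1, 2, 3, and 4 (prior 1/5 each): cup 5 is the highest-numbered option available, probability 1; weight (1/5)·1 = 1/5 each.
If it is under cup 5 (prior 1/5): the dealer opened cup 5, so this case is ruled out; weight (1/5)·0 = 0.
The weights sum to 4/5.
So P(the pea under cup 1 | the dealer opened cup 5) = (1/5) / (4/5) = 1/4.

1/4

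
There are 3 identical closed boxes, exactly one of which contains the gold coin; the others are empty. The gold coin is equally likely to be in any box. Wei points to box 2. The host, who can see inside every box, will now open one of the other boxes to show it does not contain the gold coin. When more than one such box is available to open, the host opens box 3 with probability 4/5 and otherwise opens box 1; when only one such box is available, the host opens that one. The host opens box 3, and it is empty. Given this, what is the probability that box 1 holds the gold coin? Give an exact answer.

5/9

Apply Bayes' rule, conditioning on where the gold coin actually is.
If it is in box 1 (prior 1/3): only box 3 is available, probability 1; weight (1/3)·1 = 1/3.
If it is in box 2 (prior 1/3): box 3 is available, opened with probability 4/5; weight (1/3)·(4/5) = 4/15.
If it is in box 3 (prior 1/3): the host opened box 3, so this case is ruled out; weight (1/3)·0 = 0.
The weights sum to 3/5.
So P(the gold coin in box 1 | the host opened box 3) = (1/3) / (3/5) = 5/9.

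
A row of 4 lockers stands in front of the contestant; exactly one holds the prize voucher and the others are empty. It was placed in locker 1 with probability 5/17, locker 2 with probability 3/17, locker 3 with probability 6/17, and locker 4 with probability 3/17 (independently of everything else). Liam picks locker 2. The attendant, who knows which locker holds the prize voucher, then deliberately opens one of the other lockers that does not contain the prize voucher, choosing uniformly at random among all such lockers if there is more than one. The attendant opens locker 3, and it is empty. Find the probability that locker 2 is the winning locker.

1/5

Consider each possible location of the prize voucher in turn.
If it is in locker 1 (prior 5/17): the attendant has 2 equally likely choices, so probability 1/2; weight (5/17)·(1/2) = 5/34.
If it is in locker 2 (prior 3/17): the attendant has 3 equally likely choices, so probability 1/3; weight (3/17)·(1/3) = 1/17.
If it is in locker 3 (prior 6/17): the attendant opened locker 3, so this case is ruled out; weight (6/17)·0 = 0.
If it is in locker 4 (prior 3/17): the attendant has 2 equally likely choices, so probability 1/2; weight (3/17)·(1/2) = 3/34.
The weights sum to 5/17.
So P(the prize voucher in locker 2 | the attendant opened locker 3) = (1/17) / (5/17) = 1/5.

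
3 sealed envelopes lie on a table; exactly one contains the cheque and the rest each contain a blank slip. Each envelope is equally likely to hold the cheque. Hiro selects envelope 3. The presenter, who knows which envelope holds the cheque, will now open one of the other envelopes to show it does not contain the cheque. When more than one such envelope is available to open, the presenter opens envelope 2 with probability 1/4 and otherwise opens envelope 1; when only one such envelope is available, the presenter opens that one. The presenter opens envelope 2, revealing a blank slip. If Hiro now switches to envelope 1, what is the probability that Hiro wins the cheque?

Apply Bayes' rule, conditioning on where the cheque actually is.
If it is in envelope 1 (prior 1/3): only envelope 2 is available, probability 1; weight (1/3)·1 = 1/3.
If it is in envelope 2 (prior 1/3): the presenter opened envelope 2, so this case is ruled out; weight (1/3)·0 = 0.
If it is in envelope 3 (prior 1/3): envelope 2 is available, opened with probability 1/4; weight (1/3)·(1/4) = 1/12.
The weights sum to 5/12.
So P(the cheque in envelope 1 | the presenter opened envelope 2) = (1/3) / (5/12) = 4/5.

4/5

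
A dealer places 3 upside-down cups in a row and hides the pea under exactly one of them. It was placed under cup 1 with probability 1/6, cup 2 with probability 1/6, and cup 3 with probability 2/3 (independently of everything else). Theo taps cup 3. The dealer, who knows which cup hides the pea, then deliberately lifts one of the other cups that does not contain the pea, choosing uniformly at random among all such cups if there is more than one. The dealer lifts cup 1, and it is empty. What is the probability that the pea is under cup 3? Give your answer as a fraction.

2/3

Condition on the true location of the pea.
If it is under cup 1 (prior 1/6): the dealer opened cup 1, so this case is ruled out; weight (1/6)·0 = 0.
If it is under cup 2 (prior 1/6): the dealer has no choice, probability 1; weight (1/6)·1 = 1/6.
If it is under cup 3 (prior 2/3): the dealer has 2 equally likely choices, so probability 1/2; weight (2/3)·(1/2) = 1/3.
The weights sum to 1/2.
So P(the pea under cup 3 | the dealer opened cup 1) = (1/3) / (1/2) = 2/3.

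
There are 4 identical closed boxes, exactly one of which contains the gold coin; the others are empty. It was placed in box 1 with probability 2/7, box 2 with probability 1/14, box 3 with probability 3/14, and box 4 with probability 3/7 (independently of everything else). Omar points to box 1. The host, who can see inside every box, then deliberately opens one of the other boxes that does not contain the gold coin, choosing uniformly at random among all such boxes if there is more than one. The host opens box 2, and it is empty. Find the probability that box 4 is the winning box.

Consider each possible location of the gold coin in turn.
If it is in box 1 (prior 2/7): the host has 3 equally likely choices, so probability 1/3; weight (2/7)·(1/3) = 2/21.
If it is in box 2 (prior 1/14): the host opened box 2, so this case is ruled out; weight (1/14)·0 = 0.
If it is in box 3 (prior 3/14): the host has 2 equally likely choices, so probability 1/2; weight (3/14)·(1/2) = 3/28.
If it is in box 4 (prior 3/7): the host has 2 equally likely choices, so probability 1/2; weight (3/7)·(1/2) = 3/14.
The weights sum to 5/12.
So P(the gold coin in box 4 | the host opened box 2) = (3/14) / (5/12) = 18/35.

18/35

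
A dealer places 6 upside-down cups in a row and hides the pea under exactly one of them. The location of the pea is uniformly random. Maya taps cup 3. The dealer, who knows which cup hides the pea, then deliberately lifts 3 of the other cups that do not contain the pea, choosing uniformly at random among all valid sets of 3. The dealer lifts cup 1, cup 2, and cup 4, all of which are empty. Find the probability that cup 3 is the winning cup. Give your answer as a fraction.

1/6

Consider each possible location of the pea in turn.
If it is under any of cups 1, 2, and 4 (prior 1/6 each): that cup was opened and seen not to hold the prize — ruled out; weight (1/6)·0 = 0 each.
If it is under cup 3 (prior 1/6): the dealer has 10 equally likely choices, so probability 1/10; weight (1/6)·(1/10) = 1/60.
If it is under either of cups 5 and 6 (prior 1/6 each): the dealer has 4 equally likely choices, so probability 1/4; weight (1/6)·(1/4) = 1/24 each.
The weights sum to 1/10.
So P(the pea under cup 3 | the dealer opened cup 1, cup 2, and cup 4) = (1/60) / (1/10) = 1/6.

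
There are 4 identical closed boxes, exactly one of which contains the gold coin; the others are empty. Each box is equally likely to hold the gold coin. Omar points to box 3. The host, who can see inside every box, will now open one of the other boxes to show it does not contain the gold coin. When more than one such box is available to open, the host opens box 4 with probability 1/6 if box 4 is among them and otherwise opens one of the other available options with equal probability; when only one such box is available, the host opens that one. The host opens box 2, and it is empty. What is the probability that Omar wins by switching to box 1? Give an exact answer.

10/21

Consider each possible location of the gold coin in turn.
If it is in box 1 (prior 1/4): box 4 is available but not opened, probability 5/6; weight (1/4)·(5/6) = 5/24.
If it is in box 2 (prior 1/4): the host opened box 2, so this case is ruled out; weight (1/4)·0 = 0.
If it is in box 3 (prior 1/4): box 4 is available but not opened; box 2 gets probability (1 − 1/6)/2 = 5/12; weight (1/4)·(5/12) = 5/48.
If it is in box 4 (prior 1/4): box 4 holds the prize so is unavailable; the host chooses uniformly among the 2 others, probability 1/2; weight (1/4)·(1/2) = 1/8.
The weights sum to 7/16.
So P(the gold coin in box 1 | the host opened box 2) = (5/24) / (7/16) = 10/21.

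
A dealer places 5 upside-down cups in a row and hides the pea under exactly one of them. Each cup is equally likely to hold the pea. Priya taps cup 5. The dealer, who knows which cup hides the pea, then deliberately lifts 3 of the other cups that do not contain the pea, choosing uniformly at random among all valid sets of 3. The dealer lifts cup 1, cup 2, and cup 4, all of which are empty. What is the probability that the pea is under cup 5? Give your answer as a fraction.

Consider each possible location of the pea in turn.
If it is under any of cups 1, 2, and 4 (prior 1/5 each): that cup was opened and seen not to hold the prize — ruled out; weight (1/5)·0 = 0 each.
If it is under cup 3 (prior 1/5): the dealer has no choice, probability 1; weight (1/5)·1 = 1/5.
If it is under cup 5 (prior 1/5): the dealer has 4 equally likely choices, so probability 1/4; weight (1/5)·(1/4) = 1/20.
The weights sum to 1/4.
So P(the pea under cup 5 | the dealer opened cup 1, cup 2, and cup 4) = (1/20) / (1/4) = 1/5.

1/5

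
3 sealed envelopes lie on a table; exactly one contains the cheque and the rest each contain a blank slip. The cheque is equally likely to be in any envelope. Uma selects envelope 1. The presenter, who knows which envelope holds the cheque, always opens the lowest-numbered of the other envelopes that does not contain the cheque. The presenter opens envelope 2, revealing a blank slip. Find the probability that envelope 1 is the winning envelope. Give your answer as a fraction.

Condition on the true location of the cheque.
If it is in either of envelopes 1 and 3 (prior 1/3 each): envelope 2 is the lowest-numbered option available, probability 1; weight (1/3)·1 = 1/3 each.
If it is in envelope 2 (prior 1/3): the presenter opened envelope 2, so this case is ruled out; weight (1/3)·0 = 0.
The weights sum to 2/3.
So P(the cheque in envelope 1 | the presenter opened envelope 2) = (1/3) / (2/3) = 1/2.

1/2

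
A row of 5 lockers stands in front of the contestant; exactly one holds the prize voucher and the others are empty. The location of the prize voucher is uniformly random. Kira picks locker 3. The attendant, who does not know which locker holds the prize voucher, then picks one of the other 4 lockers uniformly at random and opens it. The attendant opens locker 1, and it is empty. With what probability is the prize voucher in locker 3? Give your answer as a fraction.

Apply Bayes' rule, conditioning on where the prize voucher actually is.
If it is in locker 1 (prior 1/5): the attendant opened locker 1, so this case is ruled out; weight (1/5)·0 = 0.
If it is in any of lockers 2, 3, 4, and 5 (prior 1/5 each): the attendant picks locker 1 with probability 1/4 regardless, and it is not the prize; weight (1/5)·(1/4) = 1/20 each.
The weights sum to 1/5.
So P(the prize voucher in locker 3 | the attendant opened locker 1) = (1/20) / (1/5) = 1/4.

1/4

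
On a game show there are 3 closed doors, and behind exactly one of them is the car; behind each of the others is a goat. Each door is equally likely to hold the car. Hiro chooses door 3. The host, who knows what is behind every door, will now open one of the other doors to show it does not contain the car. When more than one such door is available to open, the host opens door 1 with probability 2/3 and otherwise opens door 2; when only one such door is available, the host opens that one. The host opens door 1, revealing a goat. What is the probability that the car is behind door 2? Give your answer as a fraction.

3/5

Apply Bayes' rule, conditioning on where the car actually is.
If it is behind door 1 (prior 1/3): the host opened door 1, so this case is ruled out; weight (1/3)·0 = 0.
If it is behind door 2 (prior 1/3): only door 1 is available, probability 1; weight (1/3)·1 = 1/3.
If it is behind door 3 (prior 1/3): door 1 is available, opened with probability 2/3; weight (1/3)·(2/3) = 2/9.
The weights sum to 5/9.
So P(the car behind door 2 | the host opened door 1) = (1/3) / (5/9) = 3/5.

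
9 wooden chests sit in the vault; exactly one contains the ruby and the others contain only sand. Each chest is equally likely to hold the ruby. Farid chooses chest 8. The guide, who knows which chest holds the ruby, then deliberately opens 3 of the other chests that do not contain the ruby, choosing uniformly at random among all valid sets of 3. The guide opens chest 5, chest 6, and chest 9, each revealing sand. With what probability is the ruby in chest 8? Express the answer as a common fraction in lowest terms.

Apply Bayes' rule, conditioning on where the ruby actually is.
If it is in any of chests 1, 2, 3, 4, and 7 (prior 1/9 each): the guide has 35 equally likely choices, so probability 1/35; weight (1/9)·(1/35) = 1/315 each.
If it is in any of chests 5, 6, and 9 (prior 1/9 each): that chest was opened and seen not to hold the prize — ruled out; weight (1/9)·0 = 0 each.
If it is in chest 8 (prior 1/9): the guide has 56 equally likely choices, so probability 1/56; weight (1/9)·(1/56) = 1/504.
The weights sum to 1/56.
So P(the ruby in chest 8 | the guide opened chest 5, chest 6, and chest 9) = (1/504) / (1/56) = 1/9.

1/9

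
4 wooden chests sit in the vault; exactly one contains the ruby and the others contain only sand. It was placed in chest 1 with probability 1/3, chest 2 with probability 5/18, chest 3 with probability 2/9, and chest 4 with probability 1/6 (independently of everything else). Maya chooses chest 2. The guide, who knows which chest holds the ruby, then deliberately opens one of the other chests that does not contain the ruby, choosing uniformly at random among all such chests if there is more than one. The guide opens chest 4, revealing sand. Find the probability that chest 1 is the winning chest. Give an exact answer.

9/20

Apply Bayes' rule, conditioning on where the ruby actually is.
If it is in chest 1 (prior 1/3): the guide has 2 equally likely choices, so probability 1/2; weight (1/3)·(1/2) = 1/6.
If it is in chest 2 (prior 5/18): the guide has 3 equally likely choices, so probability 1/3; weight (5/18)·(1/3) = 5/54.
If it is in chest 3 (prior 2/9): the guide has 2 equally likely choices, so probability 1/2; weight (2/9)·(1/2) = 1/9.
If it is in chest 4 (prior 1/6): the guide opened chest 4, so this case is ruled out; weight (1/6)·0 = 0.
The weights sum to 10/27.
So P(the ruby in chest 1 | the guide opened chest 4) = (1/6) / (10/27) = 9/20.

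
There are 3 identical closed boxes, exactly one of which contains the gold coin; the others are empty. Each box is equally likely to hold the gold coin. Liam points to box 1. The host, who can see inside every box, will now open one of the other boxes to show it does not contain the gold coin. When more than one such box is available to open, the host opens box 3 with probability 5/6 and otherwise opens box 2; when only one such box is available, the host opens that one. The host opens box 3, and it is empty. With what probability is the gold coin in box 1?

Condition on the true location of the gold coin.
If it is in box 1 (prior 1/3): box 3 is available, opened with probability 5/6; weight (1/3)·(5/6) = 5/18.
If it is in box 2 (prior 1/3): only box 3 is available, probability 1; weight (1/3)·1 = 1/3.
If it is in box 3 (prior 1/3): the host opened box 3, so this case is ruled out; weight (1/3)·0 = 0.
The weights sum to 11/18.
So P(the gold coin in box 1 | the host opened box 3) = (5/18) / (11/18) = 5/11.

5/11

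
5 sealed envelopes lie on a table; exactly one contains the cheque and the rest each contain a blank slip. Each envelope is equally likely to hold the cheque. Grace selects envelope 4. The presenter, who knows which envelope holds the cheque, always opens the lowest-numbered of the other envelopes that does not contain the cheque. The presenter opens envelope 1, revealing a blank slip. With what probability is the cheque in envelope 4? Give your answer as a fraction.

1/4

Condition on the true location of the cheque.
If it is in envelope 1 (prior 1/5): the presenter opened envelope 1, so this case is ruled out; weight (1/5)·0 = 0.
If it is in any of envelopes 2, 3, 4, and 5 (prior 1/5 each): envelope 1 is the lowest-numbered option available, probability 1; weight (1/5)·1 = 1/5 each.
The weights sum to 4/5.
So P(the cheque in envelope 4 | the presenter opened envelope 1) = (1/5) / (4/5) = 1/4.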